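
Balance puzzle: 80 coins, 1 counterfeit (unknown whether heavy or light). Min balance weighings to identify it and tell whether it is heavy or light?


Let n = 80. 160 possibilities (n coins × lighter/heavier); each weighing has 3 outcomes.
Bound for k weighings: say the first weighing puts j coins on each pan. If it tips, the 2j weighed coins remain suspects (each with a known direction) and k-1 weighings give 3^(k-1) outcomes; 3^(k-1) is odd, so 2j ≤ 3^(k-1) - 1. If it balances, the n - 2j unweighed coins remain with direction unknown: 2(n - 2j) ≤ 3^(k-1) - 1 by the same parity argument. Adding, n ≤ (3^(k-1) - 1) + (3^(k-1) - 1)/2 = (3^k - 3)/2, and the classical three-group strategy achieves this (3 coins in 2 weighings, 12 in 3, 39 in 4, 120 in 5).
So we need the smallest k with (3^k - 3)/2 ≥ 80.
k = 4: (3^4 - 3)/2 = 39 < 80 ✗
k = 5: (3^5 - 3)/2 = 120 ≥ 80 ✓

5


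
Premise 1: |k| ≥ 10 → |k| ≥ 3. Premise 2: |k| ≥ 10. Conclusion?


Modus ponens: P → Q, P ⊢ Q
P: |k| ≥ 10
Q: |k| ≥ 3
We have P → Q and P is true.
By modus ponens, Q must be true.

|k| ≥ 3


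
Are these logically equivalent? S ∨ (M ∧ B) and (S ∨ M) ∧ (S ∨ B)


Expression 1: S ∨ (M ∧ B)
Expression 2: (S ∨ M) ∧ (S ∨ B)
Truth table (S M B | Expr1 Expr2):
  T T T |   T     T
  T T F |   T     T
  T F T |   T     T
  T F F |   T     T
  F T T |   T     T
  F T F |   F     F
  F F T |   F     F
  F F F |   F     F
All 8 rows agree, so the expressions are logically equivalent.

Yes


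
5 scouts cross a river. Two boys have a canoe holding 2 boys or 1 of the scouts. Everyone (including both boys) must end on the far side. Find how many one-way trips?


Per crossing of one of the scouts: boys→, one←, one of the scouts→, one← = 4 trips
5 × 4 = 20, + 1 final boys→ = 21
Minimum trips = 21

21


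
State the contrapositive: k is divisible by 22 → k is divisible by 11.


Original: If k is divisible by 22, then k is divisible by 11
Contrapositive: If ¬Q, then ¬P
Negate Q: not (k is divisible by 11)
Negate P: not (k is divisible by 22)

If not (k is divisible by 11), then not (k is divisible by 22).


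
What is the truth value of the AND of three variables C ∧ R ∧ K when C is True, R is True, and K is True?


C = True, R = True, K = True
Step 1: C ∧ R = True AND True = True
Step 2: (True) ∧ K = (True) AND True = True
AND is true only when ALL operands are true.

True


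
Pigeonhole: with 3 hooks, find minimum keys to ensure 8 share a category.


Pigeonhole: to guarantee k in one of n categories, need (k-1)×n + 1.
k = 8, n = 3
Minimum = (8-1) × 3 + 1 = 7 × 3 + 1

22


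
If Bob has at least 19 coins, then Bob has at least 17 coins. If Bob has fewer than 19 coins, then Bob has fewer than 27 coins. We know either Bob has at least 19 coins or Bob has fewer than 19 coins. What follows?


Constructive dilemma: (P → Q) ∧ (R → S), P ∨ R ⊢ Q ∨ S
Premise 1: Bob has at least 19 coins → Bob has at least 17 coins
Premise 2: Bob has fewer than 19 coins → Bob has fewer than 27 coins
Premise 3: Bob has at least 19 coins ∨ Bob has fewer than 19 coins
Case 1: Assuming Bob has at least 19 coins, then by Premise 1, Bob has at least 17 coins.
Case 2: Assuming Bob has fewer than 19 coins, then by Premise 2, Bob has fewer than 27 coins.
Since one of Bob has at least 19 coins or Bob has fewer than 19 coins must hold, we get Bob has at least 17 coins or Bob has fewer than 27 coins.

Bob has at least 17 coins or Bob has fewer than 27 coins.


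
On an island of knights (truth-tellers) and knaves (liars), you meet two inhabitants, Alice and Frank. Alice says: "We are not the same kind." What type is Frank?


Alice says: "We are not the same kind."
Case 1: Alice is a Knight (truth-teller)
  Statement is true → they ARE different → Frank is a Knave
Case 2: Alice is a Knave (liar)
  Statement is false → they are NOT different → Frank is a Knave
In both cases, Frank is a Knave.

Knave


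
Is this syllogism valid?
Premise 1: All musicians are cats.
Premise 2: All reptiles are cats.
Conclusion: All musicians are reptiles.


Premise 1: All musicians are cats.
Premise 2: All reptiles are cats.
Conclusion: All musicians are reptiles.
Fallacy: undistributed middle. cats is predicate in both.
Counterexample: musicians and reptiles could be disjoint subsets of cats.

Invalid


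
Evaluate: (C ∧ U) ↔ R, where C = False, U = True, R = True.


C = False, U = True, R = True
Step 1: C ∧ U = False AND True = False
Step 2: (False) ↔ R: true when both sides have same truth value.
Result: False ↔ True = False

False


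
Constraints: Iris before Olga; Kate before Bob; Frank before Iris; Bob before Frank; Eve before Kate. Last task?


Constraints: Iris before Olga; Kate before Bob; Frank before Iris; Bob before Frank; Eve before Kate
The last task can have nothing scheduled after it, so it must never appear on the left of a 'before'.
Tasks appearing before some other task: Iris, Kate, Frank, Bob, Eve.
The only task not in that list is Olga → it is last.

Olga


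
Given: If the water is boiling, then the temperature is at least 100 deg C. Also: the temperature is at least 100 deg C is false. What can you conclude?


Modus tollens: P → Q, ¬Q ⊢ ¬P
P: the water is boiling
Q: the temperature is at least 100 deg C
We have P → Q and Q is false.
By modus tollens, P must be false.

It is not the case that the water is boiling


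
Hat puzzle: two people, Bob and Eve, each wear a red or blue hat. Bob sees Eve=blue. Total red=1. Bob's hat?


Total red = 1, Eve = blue
Red accounted for: 0
Remaining for Bob: 1
Bob's hat is red.

red


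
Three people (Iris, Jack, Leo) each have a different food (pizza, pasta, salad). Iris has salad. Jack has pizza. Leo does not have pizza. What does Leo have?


From clues:
  Jack → pizza
  Iris → salad
By elimination, Leo gets the remaining.

pasta


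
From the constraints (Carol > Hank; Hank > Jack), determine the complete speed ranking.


Constraints: Carol > Hank; Hank > Jack
Method: at each step, the next-highest is the one remaining person who never appears on the smaller side of a constraint between remaining people.
  Step 1: remaining {Hank, Jack, Carol}; on the smaller side: {Hank, Jack} → Carol is next (Carol > Hank).
  Step 2: remaining {Hank, Jack}; on the smaller side: {Jack} → Hank is next (Hank > Jack).
  Step 3: only Jack remains → lowest.
Final ranking (highest to lowest):

Carol > Hank > Jack


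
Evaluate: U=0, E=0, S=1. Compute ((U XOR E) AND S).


U XOR E = 0^0 = 0
0 AND 1 = 0

0


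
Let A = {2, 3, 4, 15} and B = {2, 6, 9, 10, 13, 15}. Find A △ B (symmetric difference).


A = {2, 3, 4, 15}
B = {2, 6, 9, 10, 13, 15}
Operation: symmetric difference
In A only: [3, 4], in B only: [6, 9, 10, 13]

{3, 4, 6, 9, 10, 13}


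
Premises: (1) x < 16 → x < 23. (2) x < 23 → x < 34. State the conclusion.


Hypothetical syllogism: P → Q, Q → R ⊢ P → R
Premise 1: x < 16 → x < 23
Premise 2: x < 23 → x < 34
Chain the implications: the middle term (x < 23) links the two.
Conclusion: If x < 16, then x < 34.

If x < 16, then x < 34.


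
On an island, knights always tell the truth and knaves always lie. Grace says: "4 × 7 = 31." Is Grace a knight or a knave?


Statement: "4 × 7 = 31."
Actual: 4 × 7 = 28
Claimed: 31
Statement is FALSE → Grace lies → Knave

Knave


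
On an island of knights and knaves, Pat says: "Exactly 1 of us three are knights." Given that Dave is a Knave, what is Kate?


Pat claims exactly 1 knights among Pat, Dave, Kate.
Given: Dave is a Knave.

Case 1: Pat is a Knight (tells truth)
  Then exactly 1 of the three are knights.
  Counting Pat, Dave: 1 knight(s) so far. Need 0 more → Kate = Knave.
Case 2: Pat is a Knave (lies)
  Then the count is NOT 1.
  If Kate = Knight, count = 1 = 1 → claim would be true, contradicts lie.
  If Kate = Knave, count = 0 ≠ 1 → lie confirmed ✓

Kate is a Knave.

Knave


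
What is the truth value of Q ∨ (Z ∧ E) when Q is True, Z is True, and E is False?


Q = True, Z = True, E = False
Step 1: Z ∧ E = True AND False = False
Step 2: Q ∨ False = True OR False = True
AND evaluated first (higher precedence); then OR applied.

True


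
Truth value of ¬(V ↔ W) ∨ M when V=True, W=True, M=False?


V = True, W = True, M = False
Expression: ¬(V ↔ W) ∨ M
Step 1: V ↔ W = (True iff True) = True
Step 2: ¬(V ↔ W) = NOT True = False
Step 3: (False) ∨ M = False OR False = False

False


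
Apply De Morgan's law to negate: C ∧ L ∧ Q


De Morgan's law: ¬(P ∧ Q ∧ R) ≡ ¬P ∨ ¬Q ∨ ¬R
¬(C ∧ L ∧ Q) = ¬C ∨ ¬L ∨ ¬Q

¬C ∨ ¬L ∨ ¬Q


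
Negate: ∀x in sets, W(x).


Original: ∀x W(x)
Rule: ¬∀→∃, ¬∃→∀, negate predicate.
Negation: ∃x ¬W(x)

∃x ¬W(x)


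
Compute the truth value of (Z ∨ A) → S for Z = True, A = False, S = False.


Z = True, A = False, S = False
Step 1: Z ∨ A = True OR False = True
Step 2: (True) → S: false only when antecedent=True and S=False.
Result: False

False


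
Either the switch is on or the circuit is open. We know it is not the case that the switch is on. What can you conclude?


Disjunctive syllogism: P ∨ Q, ¬P ⊢ Q
Disjunction: the switch is on ∨ the circuit is open
We know it is not the case that the switch is on.
By disjunctive syllogism, the other disjunct must be true.

The circuit is open


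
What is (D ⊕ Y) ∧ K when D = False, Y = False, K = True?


D = False, Y = False, K = True
Step 1: D ⊕ Y = False XOR False = False
Step 2: False ∧ K = False AND True = False
XOR true when exactly one of D,Y is true; then AND with K.

False


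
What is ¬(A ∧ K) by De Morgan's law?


De Morgan's law: ¬(P ∧ Q) ≡ ¬P ∨ ¬Q
¬(A ∧ K) = ¬A ∨ ¬K

¬A ∨ ¬K


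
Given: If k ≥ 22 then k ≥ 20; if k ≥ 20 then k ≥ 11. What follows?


Hypothetical syllogism: P → Q, Q → R ⊢ P → R
Premise 1: k ≥ 22 → k ≥ 20
Premise 2: k ≥ 20 → k ≥ 11
Chain the implications: the middle term (k ≥ 20) links the two.
Conclusion: If k ≥ 22, then k ≥ 11.

If k ≥ 22, then k ≥ 11.


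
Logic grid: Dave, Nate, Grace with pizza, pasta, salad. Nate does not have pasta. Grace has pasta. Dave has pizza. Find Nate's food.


From clues:
  Grace → pasta
  Dave → pizza
By elimination, Nate gets the remaining.

salad


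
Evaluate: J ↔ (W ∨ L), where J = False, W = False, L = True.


J = False, W = False, L = True
Step 1: W ∨ L = False OR True = True
Step 2: J ↔ (True): true when both sides have same truth value.
Result: False ↔ True = False

False


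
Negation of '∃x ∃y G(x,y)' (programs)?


Original: ∃x ∃y G(x,y)
Rule: ¬∀→∃, ¬∃→∀, negate predicate.
Negation: ∀x ∀y ¬G(x,y)

∀x ∀y ¬G(x,y)


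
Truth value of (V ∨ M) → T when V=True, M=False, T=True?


V = True, M = False, T = True
Expression: (V ∨ M) → T
Step 1: V ∨ M = True OR False = True
Step 2: (True) → T = True → True (false only if antecedent True and consequent False) = True

True


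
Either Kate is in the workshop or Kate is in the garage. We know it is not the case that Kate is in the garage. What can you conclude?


Disjunctive syllogism: P ∨ Q, ¬P ⊢ Q
Disjunction: Kate is in the workshop ∨ Kate is in the garage
We know it is not the case that Kate is in the garage.
By disjunctive syllogism, the other disjunct must be true.

Kate is in the workshop


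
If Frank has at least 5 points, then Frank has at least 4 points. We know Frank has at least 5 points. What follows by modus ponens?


Modus ponens: P → Q, P ⊢ Q
P: Frank has at least 5 points
Q: Frank has at least 4 points
We have P → Q and P is true.
By modus ponens, Q must be true.

Frank has at least 4 points


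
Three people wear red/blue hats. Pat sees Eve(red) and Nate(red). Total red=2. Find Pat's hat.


Total red = 2, seen red = 2
Own red = 2 - 2 = 0
Pat's hat is blue.

blue


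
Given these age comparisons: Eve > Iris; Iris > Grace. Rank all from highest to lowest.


Constraints: Eve > Iris; Iris > Grace
Method: at each step, the next-highest is the one remaining person who never appears on the smaller side of a constraint between remaining people.
  Step 1: remaining {Eve, Grace, Iris}; on the smaller side: {Grace, Iris} → Eve is next (Eve > Iris).
  Step 2: remaining {Grace, Iris}; on the smaller side: {Grace} → Iris is next (Iris > Grace).
  Step 3: only Grace remains → lowest.
Final ranking (highest to lowest):

Eve > Iris > Grace


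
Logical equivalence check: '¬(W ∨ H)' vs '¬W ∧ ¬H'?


Expression 1: ¬(W ∨ H)
Expression 2: ¬W ∧ ¬H
Truth table (W H | Expr1 Expr2):
  T T |   F     F
  T F |   F     F
  F T |   F     F
  F F |   T     T
All 4 rows agree, so the expressions are logically equivalent.

Yes


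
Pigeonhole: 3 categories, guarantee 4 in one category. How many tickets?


Pigeonhole: to guarantee k in one of n categories, need (k-1)×n + 1.
k = 4, n = 3
Minimum = (4-1) × 3 + 1 = 3 × 3 + 1

10


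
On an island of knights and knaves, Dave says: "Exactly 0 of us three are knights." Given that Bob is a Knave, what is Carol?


Dave claims exactly 0 knights among Dave, Bob, Carol.
Given: Bob is a Knave.

Case 1: Dave is a Knight (tells truth)
  Then exactly 0 of the three are knights.
  Counting Dave, Bob: 1 knight(s) so far. Need -1 more → impossible.
Case 2: Dave is a Knave (lies)
  Then the count is NOT 0.
  If Carol = Knave, count = 0 = 0 → claim would be true, contradicts lie.
  If Carol = Knight, count = 1 ≠ 0 → lie confirmed ✓

Carol is a Knight.

Knight


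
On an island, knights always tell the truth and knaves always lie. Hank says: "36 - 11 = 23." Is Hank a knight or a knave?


Statement: "36 - 11 = 23."
Actual: 36 - 11 = 25
Claimed: 23
Statement is FALSE → Hank lies → Knave

Knave


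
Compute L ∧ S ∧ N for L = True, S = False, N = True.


L = True, S = False, N = True
Step 1: L ∧ S = True AND False = False
Step 2: (False) ∧ N = (False) AND True = False
AND is true only when ALL operands are true.

False


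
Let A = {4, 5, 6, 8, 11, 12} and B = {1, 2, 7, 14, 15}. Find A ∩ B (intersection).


A = {4, 5, 6, 8, 11, 12}
B = {1, 2, 7, 14, 15}
Operation: intersection
Elements in both: none

∅


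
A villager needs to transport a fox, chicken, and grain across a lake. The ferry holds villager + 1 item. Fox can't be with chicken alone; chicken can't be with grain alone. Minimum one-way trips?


1. villager+chicken → 2. villager ← 3. villager+fox → 4. villager+chicken ← 5. villager+grain → 6. villager ← 7. villager+chicken →
Minimum trips = 7

7


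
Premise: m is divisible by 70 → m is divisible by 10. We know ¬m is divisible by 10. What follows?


Modus tollens: P → Q, ¬Q ⊢ ¬P
P: m is divisible by 70
Q: m is divisible by 10
We have P → Q and Q is false.
By modus tollens, P must be false.

It is not the case that m is divisible by 70


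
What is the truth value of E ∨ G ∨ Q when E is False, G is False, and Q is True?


E = False, G = False, Q = True
Step 1: E ∨ G = False OR False = False
Step 2: False ∨ Q = False OR True = True
OR is true when at least one operand is true.

True


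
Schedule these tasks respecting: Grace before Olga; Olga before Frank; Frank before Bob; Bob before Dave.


Constraints: Grace before Olga; Olga before Frank; Frank before Bob; Bob before Dave
Method: repeatedly schedule the remaining task that has no remaining task required before it.
  Step 1: remaining {Olga, Dave, Frank, Grace, Bob}; every task except Grace still has a predecessor pending → schedule Grace.
  Step 2: remaining {Olga, Dave, Frank, Bob}; every task except Olga still has a predecessor pending → schedule Olga.
  Step 3: remaining {Dave, Frank, Bob}; every task except Frank still has a predecessor pending → schedule Frank.
  Step 4: remaining {Dave, Bob}; every task except Bob still has a predecessor pending → schedule Bob.
  Step 5: only Dave remains → schedule Dave.
Resulting order:

Grace → Olga → Frank → Bob → Dave


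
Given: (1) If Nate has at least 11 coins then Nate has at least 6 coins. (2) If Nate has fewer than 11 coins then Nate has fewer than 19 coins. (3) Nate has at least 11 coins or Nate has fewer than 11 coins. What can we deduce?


Constructive dilemma: (P → Q) ∧ (R → S), P ∨ R ⊢ Q ∨ S
Premise 1: Nate has at least 11 coins → Nate has at least 6 coins
Premise 2: Nate has fewer than 11 coins → Nate has fewer than 19 coins
Premise 3: Nate has at least 11 coins ∨ Nate has fewer than 11 coins
Case 1: Assuming Nate has at least 11 coins, then by Premise 1, Nate has at least 6 coins.
Case 2: Assuming Nate has fewer than 11 coins, then by Premise 2, Nate has fewer than 19 coins.
Since one of Nate has at least 11 coins or Nate has fewer than 11 coins must hold, we get Nate has at least 6 coins or Nate has fewer than 19 coins.

Nate has at least 6 coins or Nate has fewer than 19 coins.


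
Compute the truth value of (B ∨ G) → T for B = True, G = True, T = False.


B = True, G = True, T = False
Step 1: B ∨ G = True OR True = True
Step 2: (True) → T: false only when antecedent=True and T=False.
Result: False

False


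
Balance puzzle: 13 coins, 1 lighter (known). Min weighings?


Each weighing has 3 outcomes (left heavy / balance / right heavy), so k weighings distinguish at most 3^k cases; splitting into three near-equal groups achieves this.
Need 3^k ≥ 13: 3^2 = 9 < 13 ≤ 3^3 = 27
k = ⌈log₃(13)⌉ = 3

3


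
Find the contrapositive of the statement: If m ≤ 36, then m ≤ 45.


Original: If m ≤ 36, then m ≤ 45
Contrapositive: If ¬Q, then ¬P
Negate Q: not (m ≤ 45)
Negate P: not (m ≤ 36)

If not (m ≤ 45), then not (m ≤ 36).


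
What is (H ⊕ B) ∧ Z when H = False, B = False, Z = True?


H = False, B = False, Z = True
Step 1: H ⊕ B = False XOR False = False
Step 2: False ∧ Z = False AND True = False
XOR true when exactly one of H,B is true; then AND with Z.

False


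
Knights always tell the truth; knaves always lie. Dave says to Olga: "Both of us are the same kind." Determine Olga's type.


Dave says: "Both of us are the same kind."
Case 1: Dave is a Knight (truth-teller)
  Statement is true → they ARE the same → Olga is also a Knight
Case 2: Dave is a Knave (liar)
  Statement is false → they are NOT the same → Olga is a Knight
In both cases, Olga is a Knight.

Knight


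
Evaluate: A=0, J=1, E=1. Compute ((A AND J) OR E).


A AND J = 0&1 = 0
0 OR 1 = 1

1


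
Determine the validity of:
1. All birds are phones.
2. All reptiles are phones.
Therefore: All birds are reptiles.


Premise 1: All birds are phones.
Premise 2: All reptiles are phones.
Conclusion: All birds are reptiles.
Fallacy: undistributed middle. phones is predicate in both.
Counterexample: birds and reptiles could be disjoint subsets of phones.

Invalid


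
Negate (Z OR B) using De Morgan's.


De Morgan's law: ¬(P ∨ Q) ≡ ¬P ∧ ¬Q
¬(Z ∨ B) = ¬Z ∧ ¬B

¬Z ∧ ¬B


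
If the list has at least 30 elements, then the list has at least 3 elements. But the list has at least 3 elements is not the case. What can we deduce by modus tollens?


Modus tollens: P → Q, ¬Q ⊢ ¬P
P: the list has at least 30 elements
Q: the list has at least 3 elements
We have P → Q and Q is false.
By modus tollens, P must be false.

It is not the case that the list has at least 30 elements


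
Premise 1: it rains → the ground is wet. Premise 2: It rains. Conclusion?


Modus ponens: P → Q, P ⊢ Q
P: it rains
Q: the ground is wet
We have P → Q and P is true.
By modus ponens, Q must be true.

The ground is wet


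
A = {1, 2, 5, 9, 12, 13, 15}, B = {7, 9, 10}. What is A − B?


A = {1, 2, 5, 9, 12, 13, 15}
B = {7, 9, 10}
Operation: difference A − B
In A but not B: 1, 2, 5, 12, 13, 15

{1, 2, 5, 12, 13, 15}


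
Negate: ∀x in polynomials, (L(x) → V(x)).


Original: ∀x (L(x) → V(x))
Rule: ¬∀→∃, ¬∃→∀, negate predicate.
Negation: ∃x (L(x) ∧ ¬V(x))

∃x (L(x) ∧ ¬V(x))


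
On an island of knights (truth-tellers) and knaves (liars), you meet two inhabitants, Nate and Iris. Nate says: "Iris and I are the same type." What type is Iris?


Nate says: "Iris and I are the same type."
Case 1: Nate is a Knight (truth-teller)
  Statement is true → they ARE the same → Iris is also a Knight
Case 2: Nate is a Knave (liar)
  Statement is false → they are NOT the same → Iris is a Knight
In both cases, Iris is a Knight.

Knight


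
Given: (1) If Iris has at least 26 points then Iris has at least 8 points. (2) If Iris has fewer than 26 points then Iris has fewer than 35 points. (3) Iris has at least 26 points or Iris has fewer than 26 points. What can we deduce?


Constructive dilemma: (P → Q) ∧ (R → S), P ∨ R ⊢ Q ∨ S
Premise 1: Iris has at least 26 points → Iris has at least 8 points
Premise 2: Iris has fewer than 26 points → Iris has fewer than 35 points
Premise 3: Iris has at least 26 points ∨ Iris has fewer than 26 points
Case 1: Assuming Iris has at least 26 points, then by Premise 1, Iris has at least 8 points.
Case 2: Assuming Iris has fewer than 26 points, then by Premise 2, Iris has fewer than 35 points.
Since one of Iris has at least 26 points or Iris has fewer than 26 points must hold, we get Iris has at least 8 points or Iris has fewer than 35 points.

Iris has at least 8 points or Iris has fewer than 35 points.


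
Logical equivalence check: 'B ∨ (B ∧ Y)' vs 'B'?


Expression 1: B ∨ (B ∧ Y)
Expression 2: B
Truth table (B Y | Expr1 Expr2):
  T T |   T     T
  T F |   T     T
  F T |   F     F
  F F |   F     F
All 4 rows agree, so the expressions are logically equivalent.

Yes


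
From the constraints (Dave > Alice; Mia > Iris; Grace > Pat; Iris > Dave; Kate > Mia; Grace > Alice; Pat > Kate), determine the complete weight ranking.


Constraints: Dave > Alice; Mia > Iris; Grace > Pat; Iris > Dave; Kate > Mia; Grace > Alice; Pat > Kate
Method: at each step, the next-highest is the one remaining person who never appears on the smaller side of a constraint between remaining people.
  Step 1: remaining {Pat, Alice, Dave, Iris, Mia, Kate, Grace}; on the smaller side: {Pat, Alice, Dave, Iris, Mia, Kate} → Grace is next (Grace > Pat; Grace > Alice).
  Step 2: remaining {Pat, Alice, Dave, Iris, Mia, Kate}; on the smaller side: {Alice, Dave, Iris, Mia, Kate} → Pat is next (Pat > Kate).
  Step 3: remaining {Alice, Dave, Iris, Mia, Kate}; on the smaller side: {Alice, Dave, Iris, Mia} → Kate is next (Kate > Mia).
  Step 4: remaining {Alice, Dave, Iris, Mia}; on the smaller side: {Alice, Dave, Iris} → Mia is next (Mia > Iris).
  Step 5: remaining {Alice, Dave, Iris}; on the smaller side: {Alice, Dave} → Iris is next (Iris > Dave).
  Step 6: remaining {Alice, Dave}; on the smaller side: {Alice} → Dave is next (Dave > Alice).
  Step 7: only Alice remains → lowest.
Final ranking (highest to lowest):

Grace > Pat > Kate > Mia > Iris > Dave > Alice


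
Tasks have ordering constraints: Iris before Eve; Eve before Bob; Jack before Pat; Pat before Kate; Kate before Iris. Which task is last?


Constraints: Iris before Eve; Eve before Bob; Jack before Pat; Pat before Kate; Kate before Iris
The last task can have nothing scheduled after it, so it must never appear on the left of a 'before'.
Tasks appearing before some other task: Iris, Eve, Jack, Pat, Kate.
The only task not in that list is Bob → it is last.

Bob


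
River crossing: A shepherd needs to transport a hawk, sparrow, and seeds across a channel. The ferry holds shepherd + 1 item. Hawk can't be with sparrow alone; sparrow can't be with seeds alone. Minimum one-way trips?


1. shepherd+sparrow → 2. shepherd ← 3. shepherd+hawk → 4. shepherd+sparrow ← 5. shepherd+seeds → 6. shepherd ← 7. shepherd+sparrow →
Minimum trips = 7

7


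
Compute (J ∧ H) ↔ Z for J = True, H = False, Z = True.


J = True, H = False, Z = True
Step 1: J ∧ H = True AND False = False
Step 2: (False) ↔ Z: true when both sides have same truth value.
Result: False ↔ True = False

False


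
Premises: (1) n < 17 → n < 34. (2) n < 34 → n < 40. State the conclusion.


Hypothetical syllogism: P → Q, Q → R ⊢ P → R
Premise 1: n < 17 → n < 34
Premise 2: n < 34 → n < 40
Chain the implications: the middle term (n < 34) links the two.
Conclusion: If n < 17, then n < 40.

If n < 17, then n < 40.


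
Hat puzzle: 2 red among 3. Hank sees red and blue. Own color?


Total red = 2, seen red = 1
Own red = 2 - 1 = 1
Hank's hat is red.

red


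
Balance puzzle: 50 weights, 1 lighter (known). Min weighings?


Each weighing has 3 outcomes (left heavy / balance / right heavy), so k weighings distinguish at most 3^k cases; splitting into three near-equal groups achieves this.
Need 3^k ≥ 50: 3^3 = 27 < 50 ≤ 3^4 = 81
k = ⌈log₃(50)⌉ = 4

4


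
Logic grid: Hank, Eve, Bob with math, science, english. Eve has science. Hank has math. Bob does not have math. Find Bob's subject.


From clues:
  Eve → science
  Hank → math
By elimination, Bob gets the remaining.

english


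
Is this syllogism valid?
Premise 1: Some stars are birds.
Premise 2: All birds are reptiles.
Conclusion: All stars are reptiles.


Premise 1: Some stars are birds.
Premise 2: All birds are reptiles.
Conclusion: All stars are reptiles.
Fallacy: illicit minor. The minor term (stars) is distributed in the conclusion ('All stars ...') but undistributed in its premise ('Some stars are birds' doesn't cover all stars).
Only 'Some stars are reptiles' follows, not 'All'.

Invalid


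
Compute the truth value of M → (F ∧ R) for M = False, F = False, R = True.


M = False, F = False, R = True
Step 1: F ∧ R = False AND True = False
Step 2: M → (False): false only when M=True and consequent=False.
Result: True

True


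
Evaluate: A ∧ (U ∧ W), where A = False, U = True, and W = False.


A = False, U = True, W = False
Step 1: U ∧ W = True AND False = False
Step 2: A ∧ False = False AND False = False
AND is true only when ALL operands are true.

False


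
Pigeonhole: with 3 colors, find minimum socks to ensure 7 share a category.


Pigeonhole: to guarantee k in one of n categories, need (k-1)×n + 1.
k = 7, n = 3
Minimum = (7-1) × 3 + 1 = 6 × 3 + 1

19


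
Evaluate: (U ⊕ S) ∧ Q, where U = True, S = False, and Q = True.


U = True, S = False, Q = True
Step 1: U ⊕ S = True XOR False = True
Step 2: True ∧ Q = True AND True = True
XOR true when exactly one of U,S is true; then AND with Q.

True


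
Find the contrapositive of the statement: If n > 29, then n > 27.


Original: If n > 29, then n > 27
Contrapositive: If ¬Q, then ¬P
Negate Q: not (n > 27)
Negate P: not (n > 29)

If not (n > 27), then not (n > 29).


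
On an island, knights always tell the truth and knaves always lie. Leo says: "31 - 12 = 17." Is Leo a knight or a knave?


Statement: "31 - 12 = 17."
Actual: 31 - 12 = 19
Claimed: 17
Statement is FALSE → Leo lies → Knave

Knave


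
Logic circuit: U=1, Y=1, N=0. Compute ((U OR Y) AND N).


U OR Y = 1|1 = 1
1 AND 0 = 0

0


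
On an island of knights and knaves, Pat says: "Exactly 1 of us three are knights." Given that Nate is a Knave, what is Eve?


Pat claims exactly 1 knights among Pat, Nate, Eve.
Given: Nate is a Knave.

Case 1: Pat is a Knight (tells truth)
  Then exactly 1 of the three are knights.
  Counting Pat, Nate: 1 knight(s) so far. Need 0 more → Eve = Knave.
Case 2: Pat is a Knave (lies)
  Then the count is NOT 1.
  If Eve = Knight, count = 1 = 1 → claim would be true, contradicts lie.
  If Eve = Knave, count = 0 ≠ 1 → lie confirmed ✓

Eve is a Knave.

Knave


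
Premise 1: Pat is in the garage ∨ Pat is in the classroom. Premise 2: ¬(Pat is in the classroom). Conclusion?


Disjunctive syllogism: P ∨ Q, ¬P ⊢ Q
Disjunction: Pat is in the garage ∨ Pat is in the classroom
We know it is not the case that Pat is in the classroom.
By disjunctive syllogism, the other disjunct must be true.

Pat is in the garage


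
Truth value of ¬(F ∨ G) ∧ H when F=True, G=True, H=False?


F = True, G = True, H = False
Expression: ¬(F ∨ G) ∧ H
Step 1: F ∨ G = True OR True = True
Step 2: ¬(F ∨ G) = NOT True = False
Step 3: (False) ∧ H = False AND False = False

False


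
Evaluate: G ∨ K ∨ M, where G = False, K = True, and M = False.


G = False, K = True, M = False
Step 1: G ∨ K = False OR True = True
Step 2: True ∨ M = True OR False = True
OR is true when at least one operand is true.

True


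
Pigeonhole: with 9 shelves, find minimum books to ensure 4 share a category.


Pigeonhole: to guarantee k in one of n categories, need (k-1)×n + 1.
k = 4, n = 9
Minimum = (4-1) × 9 + 1 = 3 × 9 + 1

28


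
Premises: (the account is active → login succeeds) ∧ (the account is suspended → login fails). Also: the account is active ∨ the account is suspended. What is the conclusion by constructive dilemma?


Constructive dilemma: (P → Q) ∧ (R → S), P ∨ R ⊢ Q ∨ S
Premise 1: the account is active → login succeeds
Premise 2: the account is suspended → login fails
Premise 3: the account is active ∨ the account is suspended
Case 1: Assuming the account is active, then by Premise 1, login succeeds.
Case 2: Assuming the account is suspended, then by Premise 2, login fails.
Since one of the account is active or the account is suspended must hold, we get login succeeds or login fails.

Login succeeds or login fails.


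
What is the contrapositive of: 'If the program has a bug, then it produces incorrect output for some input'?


Original: If the program has a bug, then it produces incorrect output for some input
Contrapositive: If ¬Q, then ¬P
Negate Q: not (it produces incorrect output for some input)
Negate P: not (the program has a bug)

If not (it produces incorrect output for some input), then not (the program has a bug).


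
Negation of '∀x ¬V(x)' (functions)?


Original: ∀x ¬V(x)
Rule: ¬∀→∃, ¬∃→∀, negate predicate.
Negation: ∃x V(x)

∃x V(x)


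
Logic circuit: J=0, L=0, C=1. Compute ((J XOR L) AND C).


J XOR L = 0^0 = 0
0 AND 1 = 0

0


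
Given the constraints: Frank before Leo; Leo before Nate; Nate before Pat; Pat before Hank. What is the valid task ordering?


Constraints: Frank before Leo; Leo before Nate; Nate before Pat; Pat before Hank
Method: repeatedly schedule the remaining task that has no remaining task required before it.
  Step 1: remaining {Frank, Nate, Pat, Leo, Hank}; every task except Frank still has a predecessor pending → schedule Frank.
  Step 2: remaining {Nate, Pat, Leo, Hank}; every task except Leo still has a predecessor pending → schedule Leo.
  Step 3: remaining {Nate, Pat, Hank}; every task except Nate still has a predecessor pending → schedule Nate.
  Step 4: remaining {Pat, Hank}; every task except Pat still has a predecessor pending → schedule Pat.
  Step 5: only Hank remains → schedule Hank.
Resulting order:

Frank → Leo → Nate → Pat → Hank


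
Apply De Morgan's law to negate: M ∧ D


De Morgan's law: ¬(P ∧ Q) ≡ ¬P ∨ ¬Q
¬(M ∧ D) = ¬M ∨ ¬D

¬M ∨ ¬D


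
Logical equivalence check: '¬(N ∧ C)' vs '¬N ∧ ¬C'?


Expression 1: ¬(N ∧ C)
Expression 2: ¬N ∧ ¬C
Truth table (N C | Expr1 Expr2):
  T T |   F     F
  T F |   T     F   ← differ
  F T |   T     F   ← differ
  F F |   T     T
Counterexample: N=T, C=F gives Expr1 = T but Expr2 = F, so the expressions are NOT logically equivalent.

No


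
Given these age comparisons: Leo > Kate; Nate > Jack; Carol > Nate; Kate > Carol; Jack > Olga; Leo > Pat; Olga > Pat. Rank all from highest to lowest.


Constraints: Leo > Kate; Nate > Jack; Carol > Nate; Kate > Carol; Jack > Olga; Leo > Pat; Olga > Pat
Method: at each step, the next-highest is the one remaining person who never appears on the smaller side of a constraint between remaining people.
  Step 1: remaining {Olga, Kate, Pat, Leo, Carol, Jack, Nate}; on the smaller side: {Olga, Kate, Pat, Carol, Jack, Nate} → Leo is next (Leo > Kate; Leo > Pat).
  Step 2: remaining {Olga, Kate, Pat, Carol, Jack, Nate}; on the smaller side: {Olga, Pat, Carol, Jack, Nate} → Kate is next (Kate > Carol).
  Step 3: remaining {Olga, Pat, Carol, Jack, Nate}; on the smaller side: {Olga, Pat, Jack, Nate} → Carol is next (Carol > Nate).
  Step 4: remaining {Olga, Pat, Jack, Nate}; on the smaller side: {Olga, Pat, Jack} → Nate is next (Nate > Jack).
  Step 5: remaining {Olga, Pat, Jack}; on the smaller side: {Olga, Pat} → Jack is next (Jack > Olga).
  Step 6: remaining {Olga, Pat}; on the smaller side: {Pat} → Olga is next (Olga > Pat).
  Step 7: only Pat remains → lowest.
Final ranking (highest to lowest):

Leo > Kate > Carol > Nate > Jack > Olga > Pat


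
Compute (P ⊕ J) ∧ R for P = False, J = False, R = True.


P = False, J = False, R = True
Step 1: P ⊕ J = False XOR False = False
Step 2: False ∧ R = False AND True = False
XOR true when exactly one of P,J is true; then AND with R.

False


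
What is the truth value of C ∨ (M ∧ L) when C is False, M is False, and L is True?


C = False, M = False, L = True
Step 1: M ∧ L = False AND True = False
Step 2: C ∨ False = False OR False = False
AND evaluated first (higher precedence); then OR applied.

False


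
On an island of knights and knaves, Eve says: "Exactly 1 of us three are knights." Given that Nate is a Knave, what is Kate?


Eve claims exactly 1 knights among Eve, Nate, Kate.
Given: Nate is a Knave.

Case 1: Eve is a Knight (tells truth)
  Then exactly 1 of the three are knights.
  Counting Eve, Nate: 1 knight(s) so far. Need 0 more → Kate = Knave.
Case 2: Eve is a Knave (lies)
  Then the count is NOT 1.
  If Kate = Knight, count = 1 = 1 → claim would be true, contradicts lie.
  If Kate = Knave, count = 0 ≠ 1 → lie confirmed ✓

Kate is a Knave.

Knave


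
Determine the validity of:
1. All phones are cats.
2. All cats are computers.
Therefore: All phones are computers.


Premise 1: All phones are cats.
Premise 2: All cats are computers.
Conclusion: All phones are computers.
Barbara syllogism (AAA-1): All A are B, All B are C → All A are C.
Middle term (cats) distributed in premise 2.

Valid


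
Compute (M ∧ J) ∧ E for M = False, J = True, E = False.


M = False, J = True, E = False
Step 1: M ∧ J = False AND True = False
Step 2: False ∧ E = False AND False = False
AND is true only when ALL operands are true.

False


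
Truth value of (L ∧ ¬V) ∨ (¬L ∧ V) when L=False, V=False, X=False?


L = False, V = False, X = False
Expression: (L ∧ ¬V) ∨ (¬L ∧ V)
Step 1: ¬V = NOT False = True
Step 2: L ∧ ¬V = False AND True = False
Step 3: ¬L = NOT False = True
Step 4: ¬L ∧ V = True AND False = False
Step 5: (False) ∨ (False) = False OR False = False

False


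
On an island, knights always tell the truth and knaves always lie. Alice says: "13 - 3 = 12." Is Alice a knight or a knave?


Statement: "13 - 3 = 12."
Actual: 13 - 3 = 10
Claimed: 12
Statement is FALSE → Alice lies → Knave

Knave


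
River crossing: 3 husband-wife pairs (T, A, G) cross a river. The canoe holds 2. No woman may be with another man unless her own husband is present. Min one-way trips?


Label couples T, A, G (H = husband, W = wife).
Counting alone: 6 people, the canoe carries 2 and someone must bring it back, so each round trip nets at most +1 on the far side until the last crossing → at least 9 trips. The jealousy constraint makes 9 impossible; the shortest valid schedule has 11:
1. WT+WA →  (far: WT,WA; near: HT,HA,HG,WG)
2. WT ←       (far: WA; near: HT,HA,HG,WT,WG)
3. WT+WG →  (far: WT,WA,WG; near: HT,HA,HG)
4. WT ←       (far: WA,WG; near: HT,HA,HG,WT)
5. HA+HG →  (far: HA,WA,HG,WG; near: HT,WT)
6. HA+WA ←  (far: HG,WG; near: HT,WT,HA,WA)
7. HT+HA →  (far: HT,HA,HG,WG; near: WT,WA)
8. WG ←       (far: HT,HA,HG; near: WT,WA,WG)
9. WT+WA →  (far: HT,WT,HA,WA,HG; near: WG)
10. HG ←      (far: HT,WT,HA,WA; near: HG,WG)
11. HG+WG → (far: all six; near: empty)
In every state each wife is either with her husband or with no other man.
Minimum trips = 11

11


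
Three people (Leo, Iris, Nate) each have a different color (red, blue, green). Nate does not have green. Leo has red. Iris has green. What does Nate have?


From clues:
  Iris → green
  Leo → red
By elimination, Nate gets the remaining.

blue


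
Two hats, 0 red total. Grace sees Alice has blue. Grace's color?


Total red = 0, Alice = blue
Red accounted for: 0
Remaining for Grace: 0
Grace's hat is blue.

blue


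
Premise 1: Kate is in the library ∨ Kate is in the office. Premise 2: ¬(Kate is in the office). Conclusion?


Disjunctive syllogism: P ∨ Q, ¬P ⊢ Q
Disjunction: Kate is in the library ∨ Kate is in the office
We know it is not the case that Kate is in the office.
By disjunctive syllogism, the other disjunct must be true.

Kate is in the library


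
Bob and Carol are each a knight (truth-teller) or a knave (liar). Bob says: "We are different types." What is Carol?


Bob says: "We are different types."
Case 1: Bob is a Knight (truth-teller)
  Statement is true → they ARE different → Carol is a Knave
Case 2: Bob is a Knave (liar)
  Statement is false → they are NOT different → Carol is a Knave
In both cases, Carol is a Knave.

Knave


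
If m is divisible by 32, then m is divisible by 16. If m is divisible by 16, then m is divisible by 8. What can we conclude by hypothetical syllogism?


Hypothetical syllogism: P → Q, Q → R ⊢ P → R
Premise 1: m is divisible by 32 → m is divisible by 16
Premise 2: m is divisible by 16 → m is divisible by 8
Chain the implications: the middle term (m is divisible by 16) links the two.
Conclusion: If m is divisible by 32, then m is divisible by 8.

If m is divisible by 32, then m is divisible by 8.


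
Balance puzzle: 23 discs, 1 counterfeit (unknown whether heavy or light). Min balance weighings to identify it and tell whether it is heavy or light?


Let n = 23. 46 possibilities (n discs × lighter/heavier); each weighing has 3 outcomes.
Bound for k weighings: say the first weighing puts j discs on each pan. If it tips, the 2j weighed discs remain suspects (each with a known direction) and k-1 weighings give 3^(k-1) outcomes; 3^(k-1) is odd, so 2j ≤ 3^(k-1) - 1. If it balances, the n - 2j unweighed discs remain with direction unknown: 2(n - 2j) ≤ 3^(k-1) - 1 by the same parity argument. Adding, n ≤ (3^(k-1) - 1) + (3^(k-1) - 1)/2 = (3^k - 3)/2, and the classical three-group strategy achieves this (3 discs in 2 weighings, 12 in 3, 39 in 4, 120 in 5).
So we need the smallest k with (3^k - 3)/2 ≥ 23.
k = 3: (3^3 - 3)/2 = 12 < 23 ✗
k = 4: (3^4 - 3)/2 = 39 ≥ 23 ✓

4


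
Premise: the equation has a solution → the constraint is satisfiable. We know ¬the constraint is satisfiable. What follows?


Modus tollens: P → Q, ¬Q ⊢ ¬P
P: the equation has a solution
Q: the constraint is satisfiable
We have P → Q and Q is false.
By modus tollens, P must be false.

It is not the case that the equation has a solution


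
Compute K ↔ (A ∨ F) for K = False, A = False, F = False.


K = False, A = False, F = False
Step 1: A ∨ F = False OR False = False
Step 2: K ↔ (False): true when both sides have same truth value.
Result: False ↔ False = True

True


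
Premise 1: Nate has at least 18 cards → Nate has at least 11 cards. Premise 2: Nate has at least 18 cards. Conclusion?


Modus ponens: P → Q, P ⊢ Q
P: Nate has at least 18 cards
Q: Nate has at least 11 cards
We have P → Q and P is true.
By modus ponens, Q must be true.

Nate has at least 11 cards
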